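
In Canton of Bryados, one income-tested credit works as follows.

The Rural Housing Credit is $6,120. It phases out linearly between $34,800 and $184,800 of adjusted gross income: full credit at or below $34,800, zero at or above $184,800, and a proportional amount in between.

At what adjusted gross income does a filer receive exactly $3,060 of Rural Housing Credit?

$109,800

$3,060 is 3,060/6,120 of the full $6,120, so 3,060/6,120 of the $150,000 range has been used: income = $34,800 + $150,000 × 3,060/6,120 = $109,800.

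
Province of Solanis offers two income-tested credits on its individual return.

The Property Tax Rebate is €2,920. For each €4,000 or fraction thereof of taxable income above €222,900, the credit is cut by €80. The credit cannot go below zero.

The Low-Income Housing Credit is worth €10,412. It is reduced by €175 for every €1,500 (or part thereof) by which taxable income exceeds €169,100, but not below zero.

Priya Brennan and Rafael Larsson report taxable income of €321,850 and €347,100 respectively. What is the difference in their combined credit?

Priya (€321,850): Property Tax Rebate: income exceeds €222,900 by €98,950, which is 25 full-or-partial €4,000 increments; reduction = 25 × €80 = €2,000, leaving €920. Low-Income Housing Credit: income exceeds €169,100 by €152,750 → 102 increments × €175 = €17,850 ≥ base, so the credit is €0. total €920 + €0 = €920
Rafael (€347,100): Property Tax Rebate: income exceeds €222,900 by €124,200, which is 32 full-or-partial €4,000 increments; reduction = 32 × €80 = €2,560, leaving €360. Low-Income Housing Credit: income exceeds €169,100 by €178,000 → 119 increments × €175 = €20,825 ≥ base, so the credit is €0. total €360 + €0 = €360
Difference: |€920 − €360| = €560.

€560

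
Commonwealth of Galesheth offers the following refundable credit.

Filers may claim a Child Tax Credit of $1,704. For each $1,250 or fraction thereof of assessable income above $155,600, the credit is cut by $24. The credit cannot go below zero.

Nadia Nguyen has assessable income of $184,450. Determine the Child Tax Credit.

$1,128

Child Tax Credit: income exceeds $155,600 by $28,850, which is 24 full-or-partial $1,250 increments; reduction = 24 × $24 = $576, leaving $1,128.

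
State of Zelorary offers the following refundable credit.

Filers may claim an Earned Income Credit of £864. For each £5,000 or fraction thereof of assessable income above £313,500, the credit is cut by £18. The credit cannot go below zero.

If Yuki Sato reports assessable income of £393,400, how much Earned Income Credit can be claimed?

£576

Earned Income Credit: income exceeds £313,500 by £79,900, which is 16 full-or-partial £5,000 increments; reduction = 16 × £18 = £288, leaving £576.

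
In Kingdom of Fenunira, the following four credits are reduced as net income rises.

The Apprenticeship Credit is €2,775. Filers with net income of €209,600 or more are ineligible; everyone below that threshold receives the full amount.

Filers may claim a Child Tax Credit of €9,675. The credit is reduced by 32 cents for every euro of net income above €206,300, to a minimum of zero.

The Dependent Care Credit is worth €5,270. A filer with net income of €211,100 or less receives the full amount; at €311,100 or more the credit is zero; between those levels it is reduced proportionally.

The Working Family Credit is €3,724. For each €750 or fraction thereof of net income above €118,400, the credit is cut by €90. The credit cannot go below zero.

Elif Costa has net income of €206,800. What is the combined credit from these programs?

Apprenticeship Credit: €206,800 is below the €209,600 cutoff, so the full €2,775 applies.
Child Tax Credit: 32% of the €500 excess over €206,300 is €160; credit = €9,675 − €160 = €9,515.
Dependent Care Credit: €206,800 is at or below the €211,100 threshold, so the full €5,270 applies.
Working Family Credit: income exceeds €118,400 by €88,400 → 118 increments × €90 = €10,620 ≥ base, so the credit is €0.
Total: €2,775 + €9,515 + €5,270 + €0 = €17,560.

€17,560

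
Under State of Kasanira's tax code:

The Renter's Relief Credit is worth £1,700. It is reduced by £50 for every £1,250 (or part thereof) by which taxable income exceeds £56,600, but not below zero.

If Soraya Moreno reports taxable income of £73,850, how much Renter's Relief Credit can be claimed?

Renter's Relief Credit: income exceeds £56,600 by £17,250, which is 14 full-or-partial £1,250 increments; reduction = 14 × £50 = £700, leaving £1,000.

£1,000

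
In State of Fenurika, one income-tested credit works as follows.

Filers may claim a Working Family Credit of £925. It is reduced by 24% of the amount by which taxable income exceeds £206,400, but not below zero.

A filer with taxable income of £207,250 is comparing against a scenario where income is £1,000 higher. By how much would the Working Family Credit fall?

£240

At £207,250 — 24% of the £850 excess over £206,400 is £204; credit = £925 − £204 = £721.
At £208,250 — 24% of the £1,850 excess over £206,400 is £444; credit = £925 − £444 = £481.
Lost: £721 − £481 = £240.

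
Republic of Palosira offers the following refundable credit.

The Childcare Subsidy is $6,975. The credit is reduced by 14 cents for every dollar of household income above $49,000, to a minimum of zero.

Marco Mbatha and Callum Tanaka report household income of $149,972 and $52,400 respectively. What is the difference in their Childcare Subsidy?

Marco ($149,972): Childcare Subsidy: 14% of the $100,972 excess over $49,000 is $14,136.08 ≥ base, so the credit is $0.
Callum ($52,400): Childcare Subsidy: 14% of the $3,400 excess over $49,000 is $476; credit = $6,975 − $476 = $6,499.
Difference: |$0 − $6,499| = $6,499.

$6,499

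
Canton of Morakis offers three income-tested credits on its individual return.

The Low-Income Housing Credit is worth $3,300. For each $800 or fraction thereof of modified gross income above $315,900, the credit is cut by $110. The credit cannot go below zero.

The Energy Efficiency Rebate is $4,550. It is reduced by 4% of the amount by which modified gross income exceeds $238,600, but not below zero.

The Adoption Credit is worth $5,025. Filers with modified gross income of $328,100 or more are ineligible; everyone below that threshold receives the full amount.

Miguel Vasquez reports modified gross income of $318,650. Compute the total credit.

Low-Income Housing Credit: income exceeds $315,900 by $2,750, which is 4 full-or-partial $800 increments; reduction = 4 × $110 = $440, leaving $2,860.
Energy Efficiency Rebate: 4% of the $80,050 excess over $238,600 is $3,202; credit = $4,550 − $3,202 = $1,348.
Adoption Credit: $318,650 is below the $328,100 cutoff, so the full $5,025 applies.
Total: $2,860 + $1,348 + $5,025 = $9,233.

$9,233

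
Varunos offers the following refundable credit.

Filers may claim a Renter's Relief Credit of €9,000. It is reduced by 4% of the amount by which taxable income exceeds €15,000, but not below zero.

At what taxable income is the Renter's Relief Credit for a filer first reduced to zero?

€240,000

The credit falls by 4% of each euro above €15,000, so it reaches zero when the excess is €9,000 / 4% = €225,000: income = €15,000 + €225,000 = €240,000.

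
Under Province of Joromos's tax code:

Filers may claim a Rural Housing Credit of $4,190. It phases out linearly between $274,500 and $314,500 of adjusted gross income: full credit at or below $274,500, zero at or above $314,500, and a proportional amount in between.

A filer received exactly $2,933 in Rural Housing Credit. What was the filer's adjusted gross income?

$2,933 is 2,933/4,190 of the full $4,190, so 1,257/4,190 of the $40,000 range has been used: income = $274,500 + $40,000 × 1,257/4,190 = $286,500.

$286,500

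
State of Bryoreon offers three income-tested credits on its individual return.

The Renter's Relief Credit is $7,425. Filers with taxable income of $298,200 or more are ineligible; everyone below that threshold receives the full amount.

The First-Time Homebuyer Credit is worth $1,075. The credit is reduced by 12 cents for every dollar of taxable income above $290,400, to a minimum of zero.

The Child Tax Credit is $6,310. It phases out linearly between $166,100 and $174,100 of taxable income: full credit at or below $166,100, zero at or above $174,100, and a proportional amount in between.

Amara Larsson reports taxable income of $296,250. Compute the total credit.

$7,798

Renter's Relief Credit: $296,250 is below the $298,200 cutoff, so the full $7,425 applies.
First-Time Homebuyer Credit: 12% of the $5,850 excess over $290,400 is $702; credit = $1,075 − $702 = $373.
Child Tax Credit: $296,250 is at or above $174,100, so the credit is $0.
Total: $7,425 + $373 + $0 = $7,798.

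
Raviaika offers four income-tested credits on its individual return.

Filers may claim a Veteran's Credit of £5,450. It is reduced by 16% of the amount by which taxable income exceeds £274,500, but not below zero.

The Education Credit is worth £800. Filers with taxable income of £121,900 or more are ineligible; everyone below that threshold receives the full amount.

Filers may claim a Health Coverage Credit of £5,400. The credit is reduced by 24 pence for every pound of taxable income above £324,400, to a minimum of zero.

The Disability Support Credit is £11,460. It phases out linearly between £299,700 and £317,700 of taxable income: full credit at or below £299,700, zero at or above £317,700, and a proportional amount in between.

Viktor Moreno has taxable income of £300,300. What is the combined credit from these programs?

£17,800

Veteran's Credit: 16% of the £25,800 excess over £274,500 is £4,128; credit = £5,450 − £4,128 = £1,322.
Education Credit: £300,300 meets or exceeds the £121,900 cutoff, so the credit is £0.
Health Coverage Credit: £300,300 is at or below the £324,400 threshold, so the full £5,400 applies.
Disability Support Credit: £300,300 is £600 into a £18,000 phase-out range, leaving 17,400/18,000 of the credit: £11,460 × 17,400/18,000 = £11,078.
Total: £1,322 + £0 + £5,400 + £11,078 = £17,800.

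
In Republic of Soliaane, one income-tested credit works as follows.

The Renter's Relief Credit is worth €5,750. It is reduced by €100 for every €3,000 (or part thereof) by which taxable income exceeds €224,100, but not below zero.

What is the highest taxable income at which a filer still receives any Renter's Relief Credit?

€395,100

After 57 increments the reduction is 57 × €100 = €5,700, leaving €50; one more increment wipes it out. Increment 57 ends at excess 57 × €3,000 = €171,000, so the highest qualifying income is €224,100 + €171,000 = €395,100.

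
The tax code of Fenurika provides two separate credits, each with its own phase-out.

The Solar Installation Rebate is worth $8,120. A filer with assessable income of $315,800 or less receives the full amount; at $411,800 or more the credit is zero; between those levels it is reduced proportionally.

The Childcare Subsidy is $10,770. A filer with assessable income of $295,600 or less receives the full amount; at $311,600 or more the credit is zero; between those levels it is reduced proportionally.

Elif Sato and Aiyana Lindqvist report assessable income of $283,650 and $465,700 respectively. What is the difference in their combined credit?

Elif ($283,650): Solar Installation Rebate: $283,650 is at or below the $315,800 threshold, so the full $8,120 applies. Childcare Subsidy: $283,650 is at or below the $295,600 threshold, so the full $10,770 applies. total $8,120 + $10,770 = $18,890
Aiyana ($465,700): Solar Installation Rebate: $465,700 is at or above $411,800, so the credit is $0. Childcare Subsidy: $465,700 is at or above $311,600, so the credit is $0. total $0 + $0 = $0
Difference: |$18,890 − $0| = $18,890.

$18,890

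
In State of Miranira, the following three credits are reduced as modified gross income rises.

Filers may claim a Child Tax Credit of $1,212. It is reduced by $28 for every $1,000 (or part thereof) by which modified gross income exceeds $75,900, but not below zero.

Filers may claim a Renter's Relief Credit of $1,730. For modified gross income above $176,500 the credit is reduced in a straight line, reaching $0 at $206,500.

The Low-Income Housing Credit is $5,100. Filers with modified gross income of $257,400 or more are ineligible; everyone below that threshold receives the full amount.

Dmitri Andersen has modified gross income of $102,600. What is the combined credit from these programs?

Child Tax Credit: income exceeds $75,900 by $26,700, which is 27 full-or-partial $1,000 increments; reduction = 27 × $28 = $756, leaving $456.
Renter's Relief Credit: $102,600 is at or below the $176,500 threshold, so the full $1,730 applies.
Low-Income Housing Credit: $102,600 is below the $257,400 cutoff, so the full $5,100 applies.
Total: $456 + $1,730 + $5,100 = $7,286.

$7,286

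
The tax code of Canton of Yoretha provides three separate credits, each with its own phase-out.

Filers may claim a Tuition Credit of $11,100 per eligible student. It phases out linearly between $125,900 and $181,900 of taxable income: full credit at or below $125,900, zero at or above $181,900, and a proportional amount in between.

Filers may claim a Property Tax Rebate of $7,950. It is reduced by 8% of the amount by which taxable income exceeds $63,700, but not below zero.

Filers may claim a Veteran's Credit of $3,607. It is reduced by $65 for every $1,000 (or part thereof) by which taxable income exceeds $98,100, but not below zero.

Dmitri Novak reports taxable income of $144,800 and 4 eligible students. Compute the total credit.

$31,429

Tuition Credit: base = 4 × $11,100 = $44,400. $144,800 is $18,900 into a $56,000 phase-out range, leaving 37,100/56,000 of the credit: $44,400 × 37,100/56,000 = $29,415.
Property Tax Rebate: 8% of the $81,100 excess over $63,700 is $6,488; credit = $7,950 − $6,488 = $1,462.
Veteran's Credit: income exceeds $98,100 by $46,700, which is 47 full-or-partial $1,000 increments; reduction = 47 × $65 = $3,055, leaving $552.
Total: $29,415 + $1,462 + $552 = $31,429.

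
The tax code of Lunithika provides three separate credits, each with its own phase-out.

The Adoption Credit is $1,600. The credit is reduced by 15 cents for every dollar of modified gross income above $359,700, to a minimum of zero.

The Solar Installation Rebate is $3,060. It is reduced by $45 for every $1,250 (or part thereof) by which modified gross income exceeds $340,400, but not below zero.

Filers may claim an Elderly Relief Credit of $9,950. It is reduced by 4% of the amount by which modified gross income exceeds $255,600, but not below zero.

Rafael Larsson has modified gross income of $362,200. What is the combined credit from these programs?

$9,161

Adoption Credit: 15% of the $2,500 excess over $359,700 is $375; credit = $1,600 − $375 = $1,225.
Solar Installation Rebate: income exceeds $340,400 by $21,800, which is 18 full-or-partial $1,250 increments; reduction = 18 × $45 = $810, leaving $2,250.
Elderly Relief Credit: 4% of the $106,600 excess over $255,600 is $4,264; credit = $9,950 − $4,264 = $5,686.
Total: $1,225 + $2,250 + $5,686 = $9,161.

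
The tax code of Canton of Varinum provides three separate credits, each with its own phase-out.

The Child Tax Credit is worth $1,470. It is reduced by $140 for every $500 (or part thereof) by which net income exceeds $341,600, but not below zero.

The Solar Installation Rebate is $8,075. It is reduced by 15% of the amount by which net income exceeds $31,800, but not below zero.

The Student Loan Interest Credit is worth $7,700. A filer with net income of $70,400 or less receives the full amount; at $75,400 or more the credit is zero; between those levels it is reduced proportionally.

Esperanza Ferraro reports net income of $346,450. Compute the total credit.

$70

Child Tax Credit: income exceeds $341,600 by $4,850, which is 10 full-or-partial $500 increments; reduction = 10 × $140 = $1,400, leaving $70.
Solar Installation Rebate: 15% of the $314,650 excess over $31,800 is $47,197.50 ≥ base, so the credit is $0.
Student Loan Interest Credit: $346,450 is at or above $75,400, so the credit is $0.
Total: $70 + $0 + $0 = $70.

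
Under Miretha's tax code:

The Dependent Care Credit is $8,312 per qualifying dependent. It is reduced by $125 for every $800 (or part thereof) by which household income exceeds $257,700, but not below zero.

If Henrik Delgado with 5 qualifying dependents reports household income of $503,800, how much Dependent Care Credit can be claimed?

Dependent Care Credit: base = 5 × $8,312 = $41,560. income exceeds $257,700 by $246,100, which is 308 full-or-partial $800 increments; reduction = 308 × $125 = $38,500, leaving $3,060.

$3,060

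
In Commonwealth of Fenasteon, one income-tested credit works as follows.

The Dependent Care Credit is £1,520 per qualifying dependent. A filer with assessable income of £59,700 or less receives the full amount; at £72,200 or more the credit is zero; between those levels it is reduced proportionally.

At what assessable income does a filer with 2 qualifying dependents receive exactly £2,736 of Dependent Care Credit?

£60,950

Full credit = 2 × £1,520 = £3,040.
£2,736 is 2,736/3,040 of the full £3,040, so 304/3,040 of the £12,500 range has been used: income = £59,700 + £12,500 × 304/3,040 = £60,950.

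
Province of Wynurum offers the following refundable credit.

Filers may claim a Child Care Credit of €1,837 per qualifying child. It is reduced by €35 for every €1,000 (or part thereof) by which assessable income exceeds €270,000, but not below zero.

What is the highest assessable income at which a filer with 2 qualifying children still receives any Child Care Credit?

Full credit = 2 × €1,837 = €3,674.
After 104 increments the reduction is 104 × €35 = €3,640, leaving €34; one more increment wipes it out. Increment 104 ends at excess 104 × €1,000 = €104,000, so the highest qualifying income is €270,000 + €104,000 = €374,000.

€374,000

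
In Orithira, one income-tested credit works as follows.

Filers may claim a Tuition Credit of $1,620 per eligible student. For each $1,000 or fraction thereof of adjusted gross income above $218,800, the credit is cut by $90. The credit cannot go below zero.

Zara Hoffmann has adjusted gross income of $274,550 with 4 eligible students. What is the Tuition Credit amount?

$1,440

Tuition Credit: base = 4 × $1,620 = $6,480. income exceeds $218,800 by $55,750, which is 56 full-or-partial $1,000 increments; reduction = 56 × $90 = $5,040, leaving $1,440.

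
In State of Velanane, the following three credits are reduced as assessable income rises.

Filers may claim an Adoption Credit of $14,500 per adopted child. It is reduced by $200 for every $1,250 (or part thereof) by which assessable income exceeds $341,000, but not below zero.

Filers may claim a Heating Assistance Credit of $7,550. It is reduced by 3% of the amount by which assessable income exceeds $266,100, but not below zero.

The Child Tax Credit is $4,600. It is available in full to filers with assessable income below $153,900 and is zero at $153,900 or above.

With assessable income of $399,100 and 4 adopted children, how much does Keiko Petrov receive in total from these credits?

$52,160

Adoption Credit: base = 4 × $14,500 = $58,000. income exceeds $341,000 by $58,100, which is 47 full-or-partial $1,250 increments; reduction = 47 × $200 = $9,400, leaving $48,600.
Heating Assistance Credit: 3% of the $133,000 excess over $266,100 is $3,990; credit = $7,550 − $3,990 = $3,560.
Child Tax Credit: $399,100 meets or exceeds the $153,900 cutoff, so the credit is $0.
Total: $48,600 + $3,560 + $0 = $52,160.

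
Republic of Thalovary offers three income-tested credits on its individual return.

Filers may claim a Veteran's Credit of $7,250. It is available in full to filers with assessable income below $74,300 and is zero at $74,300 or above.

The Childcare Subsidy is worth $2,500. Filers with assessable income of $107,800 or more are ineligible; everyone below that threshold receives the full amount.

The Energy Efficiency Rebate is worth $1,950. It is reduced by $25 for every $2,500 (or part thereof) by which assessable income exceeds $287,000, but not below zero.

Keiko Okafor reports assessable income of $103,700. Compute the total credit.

Veteran's Credit: $103,700 meets or exceeds the $74,300 cutoff, so the credit is $0.
Childcare Subsidy: $103,700 is below the $107,800 cutoff, so the full $2,500 applies.
Energy Efficiency Rebate: $103,700 is at or below the $287,000 threshold, so the full $1,950 applies.
Total: $0 + $2,500 + $1,950 = $4,450.

$4,450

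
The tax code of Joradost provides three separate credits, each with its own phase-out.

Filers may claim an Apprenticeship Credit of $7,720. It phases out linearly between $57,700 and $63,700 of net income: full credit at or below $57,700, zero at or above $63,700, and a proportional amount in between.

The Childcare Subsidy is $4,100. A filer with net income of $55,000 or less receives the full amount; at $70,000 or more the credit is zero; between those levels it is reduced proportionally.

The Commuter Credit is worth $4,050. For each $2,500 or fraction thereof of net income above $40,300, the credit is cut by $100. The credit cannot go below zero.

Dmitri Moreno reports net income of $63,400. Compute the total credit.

Apprenticeship Credit: $63,400 is $5,700 into a $6,000 phase-out range, leaving 300/6,000 of the credit: $7,720 × 300/6,000 = $386.
Childcare Subsidy: $63,400 is $8,400 into a $15,000 phase-out range, leaving 6,600/15,000 of the credit: $4,100 × 6,600/15,000 = $1,804.
Commuter Credit: income exceeds $40,300 by $23,100, which is 10 full-or-partial $2,500 increments; reduction = 10 × $100 = $1,000, leaving $3,050.
Total: $386 + $1,804 + $3,050 = $5,240.

$5,240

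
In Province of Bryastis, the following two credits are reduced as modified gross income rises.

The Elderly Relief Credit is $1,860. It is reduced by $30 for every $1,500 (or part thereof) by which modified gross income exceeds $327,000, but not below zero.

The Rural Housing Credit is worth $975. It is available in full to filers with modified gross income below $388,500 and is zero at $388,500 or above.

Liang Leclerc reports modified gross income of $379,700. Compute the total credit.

Elderly Relief Credit: income exceeds $327,000 by $52,700, which is 36 full-or-partial $1,500 increments; reduction = 36 × $30 = $1,080, leaving $780.
Rural Housing Credit: $379,700 is below the $388,500 cutoff, so the full $975 applies.
Total: $780 + $975 = $1,755.

$1,755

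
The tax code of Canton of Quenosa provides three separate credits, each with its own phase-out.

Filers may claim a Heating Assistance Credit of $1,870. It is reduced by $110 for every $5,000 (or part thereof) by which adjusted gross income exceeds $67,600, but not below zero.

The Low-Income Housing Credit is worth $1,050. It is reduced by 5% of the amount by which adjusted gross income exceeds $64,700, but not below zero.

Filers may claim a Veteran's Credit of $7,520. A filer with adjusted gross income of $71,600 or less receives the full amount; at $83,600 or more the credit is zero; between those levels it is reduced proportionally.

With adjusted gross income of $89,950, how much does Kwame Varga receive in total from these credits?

$1,320

Heating Assistance Credit: income exceeds $67,600 by $22,350, which is 5 full-or-partial $5,000 increments; reduction = 5 × $110 = $550, leaving $1,320.
Low-Income Housing Credit: 5% of the $25,250 excess over $64,700 is $1,262.50 ≥ base, so the credit is $0.
Veteran's Credit: $89,950 is at or above $83,600, so the credit is $0.
Total: $1,320 + $0 + $0 = $1,320.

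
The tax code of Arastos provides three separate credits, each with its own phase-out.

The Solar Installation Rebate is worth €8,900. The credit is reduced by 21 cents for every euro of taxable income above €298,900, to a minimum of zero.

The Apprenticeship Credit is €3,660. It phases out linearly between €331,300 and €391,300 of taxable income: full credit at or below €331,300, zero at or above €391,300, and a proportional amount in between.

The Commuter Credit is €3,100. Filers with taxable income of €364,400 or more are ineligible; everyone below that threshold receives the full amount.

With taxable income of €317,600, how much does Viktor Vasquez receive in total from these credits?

Solar Installation Rebate: 21% of the €18,700 excess over €298,900 is €3,927; credit = €8,900 − €3,927 = €4,973.
Apprenticeship Credit: €317,600 is at or below the €331,300 threshold, so the full €3,660 applies.
Commuter Credit: €317,600 is below the €364,400 cutoff, so the full €3,100 applies.
Total: €4,973 + €3,660 + €3,100 = €11,733.

€11,733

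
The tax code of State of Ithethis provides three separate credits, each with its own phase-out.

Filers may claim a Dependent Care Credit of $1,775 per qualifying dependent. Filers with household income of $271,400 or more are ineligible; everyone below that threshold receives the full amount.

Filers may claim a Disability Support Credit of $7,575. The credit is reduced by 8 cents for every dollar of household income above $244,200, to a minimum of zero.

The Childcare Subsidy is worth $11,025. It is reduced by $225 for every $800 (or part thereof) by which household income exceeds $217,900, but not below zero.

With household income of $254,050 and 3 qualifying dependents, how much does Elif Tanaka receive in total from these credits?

$12,787

Dependent Care Credit: base = 3 × $1,775 = $5,325. $254,050 is below the $271,400 cutoff, so the full $5,325 applies.
Disability Support Credit: 8% of the $9,850 excess over $244,200 is $788; credit = $7,575 − $788 = $6,787.
Childcare Subsidy: income exceeds $217,900 by $36,150, which is 46 full-or-partial $800 increments; reduction = 46 × $225 = $10,350, leaving $675.
Total: $5,325 + $6,787 + $675 = $12,787.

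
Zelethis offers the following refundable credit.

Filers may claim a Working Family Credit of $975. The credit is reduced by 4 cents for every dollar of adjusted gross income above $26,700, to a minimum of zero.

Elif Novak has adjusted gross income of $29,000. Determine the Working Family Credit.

$883

Working Family Credit: 4% of the $2,300 excess over $26,700 is $92; credit = $975 − $92 = $883.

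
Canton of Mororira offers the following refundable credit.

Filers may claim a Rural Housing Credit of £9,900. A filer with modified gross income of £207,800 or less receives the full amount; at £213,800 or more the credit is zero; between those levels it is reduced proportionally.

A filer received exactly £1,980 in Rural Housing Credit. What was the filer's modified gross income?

£212,600

£1,980 is 1,980/9,900 of the full £9,900, so 7,920/9,900 of the £6,000 range has been used: income = £207,800 + £6,000 × 7,920/9,900 = £212,600.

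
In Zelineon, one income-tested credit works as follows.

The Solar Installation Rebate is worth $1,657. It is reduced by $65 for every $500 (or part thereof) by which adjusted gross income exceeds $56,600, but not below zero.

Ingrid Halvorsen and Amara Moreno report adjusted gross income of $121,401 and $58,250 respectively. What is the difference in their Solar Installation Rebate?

$1,397

Ingrid ($121,401): Solar Installation Rebate: income exceeds $56,600 by $64,801 → 130 increments × $65 = $8,450 ≥ base, so the credit is $0.
Amara ($58,250): Solar Installation Rebate: income exceeds $56,600 by $1,650, which is 4 full-or-partial $500 increments; reduction = 4 × $65 = $260, leaving $1,397.
Difference: |$0 − $1,397| = $1,397.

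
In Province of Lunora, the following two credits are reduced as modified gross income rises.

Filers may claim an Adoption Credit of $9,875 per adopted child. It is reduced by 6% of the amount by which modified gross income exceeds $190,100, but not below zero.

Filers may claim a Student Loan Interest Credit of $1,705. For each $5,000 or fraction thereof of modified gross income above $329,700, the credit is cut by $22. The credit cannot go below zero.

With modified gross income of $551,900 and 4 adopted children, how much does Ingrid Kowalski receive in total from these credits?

$18,507

Adoption Credit: base = 4 × $9,875 = $39,500. 6% of the $361,800 excess over $190,100 is $21,708; credit = $39,500 − $21,708 = $17,792.
Student Loan Interest Credit: income exceeds $329,700 by $222,200, which is 45 full-or-partial $5,000 increments; reduction = 45 × $22 = $990, leaving $715.
Total: $17,792 + $715 = $18,507.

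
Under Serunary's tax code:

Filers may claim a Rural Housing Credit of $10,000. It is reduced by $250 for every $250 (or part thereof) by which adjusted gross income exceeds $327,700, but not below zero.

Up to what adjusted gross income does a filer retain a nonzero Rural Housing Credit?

After 39 increments the reduction is 39 × $250 = $9,750, leaving $250; one more increment wipes it out. Increment 39 ends at excess 39 × $250 = $9,750, so the highest qualifying income is $327,700 + $9,750 = $337,450.

$337,450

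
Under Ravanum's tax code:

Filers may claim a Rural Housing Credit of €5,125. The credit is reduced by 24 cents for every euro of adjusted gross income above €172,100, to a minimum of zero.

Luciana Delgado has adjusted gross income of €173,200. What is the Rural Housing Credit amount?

€4,861

Rural Housing Credit: 24% of the €1,100 excess over €172,100 is €264; credit = €5,125 − €264 = €4,861.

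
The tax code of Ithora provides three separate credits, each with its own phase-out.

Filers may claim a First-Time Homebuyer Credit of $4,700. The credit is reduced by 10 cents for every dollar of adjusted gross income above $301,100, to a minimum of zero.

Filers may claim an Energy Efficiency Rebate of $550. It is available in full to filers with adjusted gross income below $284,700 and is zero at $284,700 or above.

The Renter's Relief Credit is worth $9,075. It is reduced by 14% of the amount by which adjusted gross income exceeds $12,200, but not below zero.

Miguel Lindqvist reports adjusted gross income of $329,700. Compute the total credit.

First-Time Homebuyer Credit: 10% of the $28,600 excess over $301,100 is $2,860; credit = $4,700 − $2,860 = $1,840.
Energy Efficiency Rebate: $329,700 meets or exceeds the $284,700 cutoff, so the credit is $0.
Renter's Relief Credit: 14% of the $317,500 excess over $12,200 is $44,450 ≥ base, so the credit is $0.
Total: $1,840 + $0 + $0 = $1,840.

$1,840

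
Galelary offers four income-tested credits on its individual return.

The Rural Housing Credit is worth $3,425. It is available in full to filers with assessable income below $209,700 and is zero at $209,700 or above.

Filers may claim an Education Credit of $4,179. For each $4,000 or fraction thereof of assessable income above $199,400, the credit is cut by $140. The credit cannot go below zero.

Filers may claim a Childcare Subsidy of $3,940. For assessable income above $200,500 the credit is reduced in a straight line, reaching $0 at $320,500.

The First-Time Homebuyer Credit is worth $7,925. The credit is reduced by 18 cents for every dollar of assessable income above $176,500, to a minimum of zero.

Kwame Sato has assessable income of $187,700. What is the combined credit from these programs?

Rural Housing Credit: $187,700 is below the $209,700 cutoff, so the full $3,425 applies.
Education Credit: $187,700 is at or below the $199,400 threshold, so the full $4,179 applies.
Childcare Subsidy: $187,700 is at or below the $200,500 threshold, so the full $3,940 applies.
First-Time Homebuyer Credit: 18% of the $11,200 excess over $176,500 is $2,016; credit = $7,925 − $2,016 = $5,909.
Total: $3,425 + $4,179 + $3,940 + $5,909 = $17,453.

$17,453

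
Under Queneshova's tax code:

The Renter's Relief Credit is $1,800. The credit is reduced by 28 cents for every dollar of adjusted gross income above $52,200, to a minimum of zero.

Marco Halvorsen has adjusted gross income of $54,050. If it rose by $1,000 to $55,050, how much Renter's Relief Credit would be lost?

At $54,050 — 28% of the $1,850 excess over $52,200 is $518; credit = $1,800 − $518 = $1,282.
At $55,050 — 28% of the $2,850 excess over $52,200 is $798; credit = $1,800 − $798 = $1,002.
Lost: $1,282 − $1,002 = $280.

$280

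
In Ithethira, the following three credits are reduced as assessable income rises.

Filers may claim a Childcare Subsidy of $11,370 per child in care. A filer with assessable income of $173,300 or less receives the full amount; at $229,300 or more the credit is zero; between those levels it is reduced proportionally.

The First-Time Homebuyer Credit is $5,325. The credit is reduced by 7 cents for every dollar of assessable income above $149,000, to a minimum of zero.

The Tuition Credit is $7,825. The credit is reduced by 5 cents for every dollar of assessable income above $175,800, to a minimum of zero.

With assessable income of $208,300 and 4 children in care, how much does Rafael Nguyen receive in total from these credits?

$24,429

Childcare Subsidy: base = 4 × $11,370 = $45,480. $208,300 is $35,000 into a $56,000 phase-out range, leaving 21,000/56,000 of the credit: $45,480 × 21,000/56,000 = $17,055.
First-Time Homebuyer Credit: 7% of the $59,300 excess over $149,000 is $4,151; credit = $5,325 − $4,151 = $1,174.
Tuition Credit: 5% of the $32,500 excess over $175,800 is $1,625; credit = $7,825 − $1,625 = $6,200.
Total: $17,055 + $1,174 + $6,200 = $24,429.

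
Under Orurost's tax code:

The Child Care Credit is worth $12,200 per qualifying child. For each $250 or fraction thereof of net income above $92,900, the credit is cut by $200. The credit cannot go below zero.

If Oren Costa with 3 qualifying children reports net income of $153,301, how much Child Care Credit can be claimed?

Child Care Credit: base = 3 × $12,200 = $36,600. income exceeds $92,900 by $60,401 → 242 increments × $200 = $48,400 ≥ base, so the credit is $0.

$0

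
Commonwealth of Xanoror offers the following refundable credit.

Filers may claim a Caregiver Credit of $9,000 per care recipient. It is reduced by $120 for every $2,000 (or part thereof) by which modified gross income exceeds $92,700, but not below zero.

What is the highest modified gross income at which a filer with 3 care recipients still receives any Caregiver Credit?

$540,700

Full credit = 3 × $9,000 = $27,000.
After 224 increments the reduction is 224 × $120 = $26,880, leaving $120; one more increment wipes it out. Increment 224 ends at excess 224 × $2,000 = $448,000, so the highest qualifying income is $92,700 + $448,000 = $540,700.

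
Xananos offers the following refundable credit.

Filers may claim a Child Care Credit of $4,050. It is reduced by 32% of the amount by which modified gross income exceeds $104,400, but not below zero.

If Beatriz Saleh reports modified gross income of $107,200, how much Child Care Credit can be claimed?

Child Care Credit: 32% of the $2,800 excess over $104,400 is $896; credit = $4,050 − $896 = $3,154.

$3,154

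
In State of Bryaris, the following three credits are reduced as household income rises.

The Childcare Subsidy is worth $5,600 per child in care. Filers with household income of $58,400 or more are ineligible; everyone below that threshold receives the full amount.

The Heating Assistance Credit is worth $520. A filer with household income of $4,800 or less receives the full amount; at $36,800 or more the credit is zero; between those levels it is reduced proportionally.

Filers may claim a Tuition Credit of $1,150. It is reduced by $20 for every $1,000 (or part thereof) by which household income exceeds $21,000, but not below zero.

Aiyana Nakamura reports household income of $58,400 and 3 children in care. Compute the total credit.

Childcare Subsidy: base = 3 × $5,600 = $16,800. $58,400 meets or exceeds the $58,400 cutoff, so the credit is $0.
Heating Assistance Credit: $58,400 is at or above $36,800, so the credit is $0.
Tuition Credit: income exceeds $21,000 by $37,400, which is 38 full-or-partial $1,000 increments; reduction = 38 × $20 = $760, leaving $390.
Total: $0 + $0 + $390 = $390.

$390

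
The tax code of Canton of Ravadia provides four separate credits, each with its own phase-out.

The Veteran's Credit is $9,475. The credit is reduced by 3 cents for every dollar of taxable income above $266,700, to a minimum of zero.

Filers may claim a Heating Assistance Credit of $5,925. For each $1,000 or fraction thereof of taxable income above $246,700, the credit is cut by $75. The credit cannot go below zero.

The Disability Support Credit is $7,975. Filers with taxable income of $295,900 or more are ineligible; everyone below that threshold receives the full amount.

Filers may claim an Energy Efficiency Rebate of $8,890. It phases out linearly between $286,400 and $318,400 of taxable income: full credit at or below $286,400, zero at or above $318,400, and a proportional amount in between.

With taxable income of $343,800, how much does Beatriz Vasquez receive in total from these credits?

$7,162

Veteran's Credit: 3% of the $77,100 excess over $266,700 is $2,313; credit = $9,475 − $2,313 = $7,162.
Heating Assistance Credit: income exceeds $246,700 by $97,100 → 98 increments × $75 = $7,350 ≥ base, so the credit is $0.
Disability Support Credit: $343,800 meets or exceeds the $295,900 cutoff, so the credit is $0.
Energy Efficiency Rebate: $343,800 is at or above $318,400, so the credit is $0.
Total: $7,162 + $0 + $0 + $0 = $7,162.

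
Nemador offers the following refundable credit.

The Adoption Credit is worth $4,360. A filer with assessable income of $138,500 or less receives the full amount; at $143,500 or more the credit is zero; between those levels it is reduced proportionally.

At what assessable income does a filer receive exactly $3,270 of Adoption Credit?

$3,270 is 3,270/4,360 of the full $4,360, so 1,090/4,360 of the $5,000 range has been used: income = $138,500 + $5,000 × 1,090/4,360 = $139,750.

$139,750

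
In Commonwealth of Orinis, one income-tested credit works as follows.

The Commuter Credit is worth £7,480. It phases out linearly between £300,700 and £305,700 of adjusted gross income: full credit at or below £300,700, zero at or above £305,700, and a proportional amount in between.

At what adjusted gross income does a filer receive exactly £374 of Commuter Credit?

£305,450

£374 is 374/7,480 of the full £7,480, so 7,106/7,480 of the £5,000 range has been used: income = £300,700 + £5,000 × 7,106/7,480 = £305,450.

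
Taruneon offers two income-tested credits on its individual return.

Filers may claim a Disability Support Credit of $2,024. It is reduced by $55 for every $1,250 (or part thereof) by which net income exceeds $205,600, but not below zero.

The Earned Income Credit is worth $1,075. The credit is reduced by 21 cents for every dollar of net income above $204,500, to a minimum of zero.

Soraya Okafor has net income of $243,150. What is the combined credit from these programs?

$319

Disability Support Credit: income exceeds $205,600 by $37,550, which is 31 full-or-partial $1,250 increments; reduction = 31 × $55 = $1,705, leaving $319.
Earned Income Credit: 21% of the $38,650 excess over $204,500 is $8,116.50 ≥ base, so the credit is $0.
Total: $319 + $0 = $319.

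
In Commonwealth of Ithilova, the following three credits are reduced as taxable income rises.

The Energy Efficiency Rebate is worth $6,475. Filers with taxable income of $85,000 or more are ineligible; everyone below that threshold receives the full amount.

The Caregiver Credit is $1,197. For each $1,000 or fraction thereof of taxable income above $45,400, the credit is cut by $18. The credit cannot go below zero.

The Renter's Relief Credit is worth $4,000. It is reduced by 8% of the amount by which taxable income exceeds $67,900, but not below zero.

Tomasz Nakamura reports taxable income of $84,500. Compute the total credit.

Energy Efficiency Rebate: $84,500 is below the $85,000 cutoff, so the full $6,475 applies.
Caregiver Credit: income exceeds $45,400 by $39,100, which is 40 full-or-partial $1,000 increments; reduction = 40 × $18 = $720, leaving $477.
Renter's Relief Credit: 8% of the $16,600 excess over $67,900 is $1,328; credit = $4,000 − $1,328 = $2,672.
Total: $6,475 + $477 + $2,672 = $9,624.

$9,624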